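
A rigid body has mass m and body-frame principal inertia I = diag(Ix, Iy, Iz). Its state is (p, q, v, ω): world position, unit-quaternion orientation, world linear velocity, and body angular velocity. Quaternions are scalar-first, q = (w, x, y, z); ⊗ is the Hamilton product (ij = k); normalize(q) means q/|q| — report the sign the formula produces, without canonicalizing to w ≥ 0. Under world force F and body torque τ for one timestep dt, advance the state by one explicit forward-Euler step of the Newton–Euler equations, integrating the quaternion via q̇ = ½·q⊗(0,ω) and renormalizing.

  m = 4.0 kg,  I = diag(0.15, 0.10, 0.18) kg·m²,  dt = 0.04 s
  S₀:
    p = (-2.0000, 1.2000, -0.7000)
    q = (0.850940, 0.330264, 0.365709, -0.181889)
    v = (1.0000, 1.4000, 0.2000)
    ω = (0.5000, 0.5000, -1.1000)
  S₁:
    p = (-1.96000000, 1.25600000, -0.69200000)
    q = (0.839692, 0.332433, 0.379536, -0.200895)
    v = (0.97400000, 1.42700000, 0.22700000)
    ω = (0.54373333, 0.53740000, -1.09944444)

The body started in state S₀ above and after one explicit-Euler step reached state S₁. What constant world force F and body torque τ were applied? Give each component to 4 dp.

Δv = v₁−v₀ = (-0.02600000, 0.02700000, 0.02700000)
m·(v₁−v₀)/dt = (-2.6000, 2.7000, 2.7000)
Δω = ω₁−ω₀ = (0.04373333, 0.03740000, 0.00055556)
gyro term ω₀×Iω₀ = (-0.0440, 0.0165, -0.0125)
applied torque τ = (0.1200, 0.1100, -0.0100)

F = (-2.6000, 2.7000, 2.7000)
τ = (0.1200, 0.1100, -0.0100)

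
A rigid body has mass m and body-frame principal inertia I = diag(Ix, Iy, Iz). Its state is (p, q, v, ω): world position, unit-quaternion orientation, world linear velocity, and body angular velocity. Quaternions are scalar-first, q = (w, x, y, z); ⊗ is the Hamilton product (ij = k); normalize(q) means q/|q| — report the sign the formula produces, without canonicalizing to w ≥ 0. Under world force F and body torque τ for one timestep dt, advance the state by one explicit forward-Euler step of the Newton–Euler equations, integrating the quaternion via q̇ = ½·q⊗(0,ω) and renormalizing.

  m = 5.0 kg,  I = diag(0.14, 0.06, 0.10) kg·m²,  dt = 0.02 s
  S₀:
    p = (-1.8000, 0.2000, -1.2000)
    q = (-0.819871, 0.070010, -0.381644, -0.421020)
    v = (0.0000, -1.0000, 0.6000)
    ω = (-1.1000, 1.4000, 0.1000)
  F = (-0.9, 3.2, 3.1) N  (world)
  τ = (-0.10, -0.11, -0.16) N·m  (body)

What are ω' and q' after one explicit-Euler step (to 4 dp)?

ω' = (-1.1151, 1.3648, 0.0434)
q' = (-0.8132, 0.0845, -0.3885, -0.4250)

ω×(Iω) gyroscopic = (0.0056, -0.0044, 0.1232)
α = I⁻¹(τ − ω×Iω) = (-0.7543, -1.7600, -2.8320)
new body rate ω' = (-1.1151, 1.3648, 0.0434)
2q̇ = q⊗(0,ω) = (0.6534146, 1.4531217, -0.6916984, -0.4037815)
q + ½dt·q⊗(0,ω), renormalized = (-0.8132, 0.0845, -0.3885, -0.4250)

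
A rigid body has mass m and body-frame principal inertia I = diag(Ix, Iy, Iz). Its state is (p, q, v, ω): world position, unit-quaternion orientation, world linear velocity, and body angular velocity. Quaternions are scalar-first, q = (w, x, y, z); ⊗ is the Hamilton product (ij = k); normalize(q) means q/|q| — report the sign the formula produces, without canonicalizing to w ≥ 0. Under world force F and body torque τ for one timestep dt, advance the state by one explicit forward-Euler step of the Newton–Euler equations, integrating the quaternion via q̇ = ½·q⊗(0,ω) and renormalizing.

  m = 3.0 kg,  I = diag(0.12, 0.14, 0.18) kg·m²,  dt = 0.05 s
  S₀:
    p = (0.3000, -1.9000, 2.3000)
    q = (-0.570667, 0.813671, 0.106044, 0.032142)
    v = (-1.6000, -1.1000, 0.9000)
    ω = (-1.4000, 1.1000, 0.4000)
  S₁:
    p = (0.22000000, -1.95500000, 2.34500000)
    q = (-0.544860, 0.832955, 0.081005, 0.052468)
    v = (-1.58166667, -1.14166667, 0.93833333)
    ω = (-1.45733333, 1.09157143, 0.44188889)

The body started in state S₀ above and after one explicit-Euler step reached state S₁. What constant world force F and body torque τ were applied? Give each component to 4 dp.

F = (1.1000, -2.5000, 2.3000)
τ = (-0.1200, 0.0100, 0.1200)

v₁ − v₀ = (0.01833333, -0.04166667, 0.03833333)
m·(v₁−v₀)/dt = (1.1000, -2.5000, 2.3000)
rate change Δω = (-0.05733333, -0.00842857, 0.04188889)
applied torque τ = (-0.1200, 0.0100, 0.1200)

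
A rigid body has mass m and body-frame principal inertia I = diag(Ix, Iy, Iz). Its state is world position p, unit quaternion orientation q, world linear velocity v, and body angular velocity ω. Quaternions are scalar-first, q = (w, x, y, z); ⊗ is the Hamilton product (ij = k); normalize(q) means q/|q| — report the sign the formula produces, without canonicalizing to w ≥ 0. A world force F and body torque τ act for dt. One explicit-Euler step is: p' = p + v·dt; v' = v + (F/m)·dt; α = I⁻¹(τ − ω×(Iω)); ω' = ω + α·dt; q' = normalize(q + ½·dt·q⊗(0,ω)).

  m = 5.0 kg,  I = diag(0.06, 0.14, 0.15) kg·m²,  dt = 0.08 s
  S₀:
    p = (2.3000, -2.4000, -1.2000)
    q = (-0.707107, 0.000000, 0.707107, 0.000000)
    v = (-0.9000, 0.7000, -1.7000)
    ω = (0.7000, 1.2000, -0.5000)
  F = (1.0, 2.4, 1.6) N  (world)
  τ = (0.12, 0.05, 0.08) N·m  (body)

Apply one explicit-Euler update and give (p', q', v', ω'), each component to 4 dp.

p' = (2.2280, -2.3440, -1.3360)
q' = (-0.7398, -0.0339, 0.6720, -0.0056)
v' = (-0.8840, 0.7384, -1.6744)
ω' = (0.8680, 1.2106, -0.4932)

a = F/m = (0.2000, 0.4800, 0.3200)
p + v·dt = (2.2280, -2.3440, -1.3360)
v' = v + a·dt = (-0.8840, 0.7384, -1.6744)
ω×(Iω) gyroscopic = (-0.0060, 0.0315, 0.0672)
angular accel α = (2.1000, 0.1321, 0.0853)
ω' = ω + α·dt = (0.8680, 1.2106, -0.4932)
q⊗(0,ω) = (-0.8485284, -0.8485284, -0.8485284, -0.1414214)
updated quaternion q' = (-0.7398, -0.0339, 0.6720, -0.0056)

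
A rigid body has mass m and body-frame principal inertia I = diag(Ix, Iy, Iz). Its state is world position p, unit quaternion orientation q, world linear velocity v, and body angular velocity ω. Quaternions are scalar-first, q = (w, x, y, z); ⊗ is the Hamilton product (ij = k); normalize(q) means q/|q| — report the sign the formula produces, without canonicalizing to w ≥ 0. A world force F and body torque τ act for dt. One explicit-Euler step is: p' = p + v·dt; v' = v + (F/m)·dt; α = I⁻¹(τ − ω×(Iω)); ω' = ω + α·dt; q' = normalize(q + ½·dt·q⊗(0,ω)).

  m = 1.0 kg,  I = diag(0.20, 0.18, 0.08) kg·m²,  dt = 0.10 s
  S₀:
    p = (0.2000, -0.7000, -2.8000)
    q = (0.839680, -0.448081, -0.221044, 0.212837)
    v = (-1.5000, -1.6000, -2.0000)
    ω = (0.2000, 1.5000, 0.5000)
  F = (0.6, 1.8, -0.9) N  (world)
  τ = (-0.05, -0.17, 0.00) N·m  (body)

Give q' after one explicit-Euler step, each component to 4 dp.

2q̇ = q⊗(0,ω) = (0.3147637, -0.2618415, 1.5261279, -0.2080727)
updated quaternion q' = (0.8527, -0.4597, -0.1443, 0.2018)

q' = (0.8527, -0.4597, -0.1443, 0.2018)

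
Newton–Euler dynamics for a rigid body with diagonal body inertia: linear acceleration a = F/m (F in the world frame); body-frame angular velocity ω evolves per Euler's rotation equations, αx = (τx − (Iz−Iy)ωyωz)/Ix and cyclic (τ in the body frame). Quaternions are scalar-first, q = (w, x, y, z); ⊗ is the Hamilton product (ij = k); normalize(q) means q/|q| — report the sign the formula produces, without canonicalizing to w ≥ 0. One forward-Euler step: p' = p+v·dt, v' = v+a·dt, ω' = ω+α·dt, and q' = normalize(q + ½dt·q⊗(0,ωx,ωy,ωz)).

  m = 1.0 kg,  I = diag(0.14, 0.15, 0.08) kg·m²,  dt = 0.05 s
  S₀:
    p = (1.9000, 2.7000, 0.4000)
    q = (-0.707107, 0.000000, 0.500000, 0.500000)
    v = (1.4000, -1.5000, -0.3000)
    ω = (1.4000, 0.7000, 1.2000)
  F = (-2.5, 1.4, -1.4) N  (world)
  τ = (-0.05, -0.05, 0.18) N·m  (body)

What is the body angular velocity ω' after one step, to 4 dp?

ω' = (1.4031, 0.6497, 1.3064)

angular accel α = (0.0629, -1.0053, 2.1275)
new body rate ω' = (1.4031, 0.6497, 1.3064)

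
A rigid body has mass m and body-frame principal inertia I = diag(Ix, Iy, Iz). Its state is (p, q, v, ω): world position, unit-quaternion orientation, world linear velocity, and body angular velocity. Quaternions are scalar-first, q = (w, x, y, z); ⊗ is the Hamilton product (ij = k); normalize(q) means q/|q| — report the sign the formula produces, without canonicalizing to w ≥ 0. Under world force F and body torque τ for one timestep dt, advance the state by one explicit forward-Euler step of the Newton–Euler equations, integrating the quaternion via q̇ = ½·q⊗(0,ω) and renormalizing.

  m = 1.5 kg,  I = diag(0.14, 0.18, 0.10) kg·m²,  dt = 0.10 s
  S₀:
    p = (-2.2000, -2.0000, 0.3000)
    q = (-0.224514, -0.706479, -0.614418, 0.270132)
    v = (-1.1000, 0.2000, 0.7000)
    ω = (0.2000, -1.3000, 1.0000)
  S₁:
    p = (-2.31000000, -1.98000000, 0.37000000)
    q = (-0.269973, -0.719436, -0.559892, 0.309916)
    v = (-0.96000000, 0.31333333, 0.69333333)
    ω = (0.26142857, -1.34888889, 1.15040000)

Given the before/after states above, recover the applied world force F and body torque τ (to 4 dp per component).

rate change Δω = (0.06142857, -0.04888889, 0.15040000)
τ = I·(Δω/dt) + ω₀×(Iω₀) = (0.1900, -0.0800, 0.1400)
velocity change Δv = (0.14000000, 0.11333333, -0.00666667)
F = m·Δv/dt = (2.1000, 1.7000, -0.1000)

F = (2.1000, 1.7000, -0.1000)
τ = (0.1900, -0.0800, 0.1400)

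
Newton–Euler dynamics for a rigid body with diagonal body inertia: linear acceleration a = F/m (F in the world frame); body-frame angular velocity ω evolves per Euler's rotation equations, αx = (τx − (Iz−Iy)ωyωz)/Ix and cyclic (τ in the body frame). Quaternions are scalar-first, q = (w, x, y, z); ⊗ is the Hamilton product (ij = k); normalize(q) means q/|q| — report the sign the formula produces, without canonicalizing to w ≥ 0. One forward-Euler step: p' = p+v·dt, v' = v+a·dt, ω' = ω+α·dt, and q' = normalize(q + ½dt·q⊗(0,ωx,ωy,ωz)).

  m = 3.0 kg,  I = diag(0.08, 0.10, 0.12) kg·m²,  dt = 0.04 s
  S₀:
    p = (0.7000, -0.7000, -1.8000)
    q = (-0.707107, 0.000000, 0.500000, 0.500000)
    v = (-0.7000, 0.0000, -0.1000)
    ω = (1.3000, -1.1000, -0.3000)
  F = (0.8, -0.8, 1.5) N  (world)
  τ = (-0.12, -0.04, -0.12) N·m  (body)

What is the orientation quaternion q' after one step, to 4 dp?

q' = (-0.6927, -0.0104, 0.5282, 0.4909)

Hamilton product q⊗(0,ω) = (0.7000000, -0.5192391, 1.4278177, -0.4378679)
q + ½dt·q⊗(0,ω), renormalized = (-0.6927, -0.0104, 0.5282, 0.4909)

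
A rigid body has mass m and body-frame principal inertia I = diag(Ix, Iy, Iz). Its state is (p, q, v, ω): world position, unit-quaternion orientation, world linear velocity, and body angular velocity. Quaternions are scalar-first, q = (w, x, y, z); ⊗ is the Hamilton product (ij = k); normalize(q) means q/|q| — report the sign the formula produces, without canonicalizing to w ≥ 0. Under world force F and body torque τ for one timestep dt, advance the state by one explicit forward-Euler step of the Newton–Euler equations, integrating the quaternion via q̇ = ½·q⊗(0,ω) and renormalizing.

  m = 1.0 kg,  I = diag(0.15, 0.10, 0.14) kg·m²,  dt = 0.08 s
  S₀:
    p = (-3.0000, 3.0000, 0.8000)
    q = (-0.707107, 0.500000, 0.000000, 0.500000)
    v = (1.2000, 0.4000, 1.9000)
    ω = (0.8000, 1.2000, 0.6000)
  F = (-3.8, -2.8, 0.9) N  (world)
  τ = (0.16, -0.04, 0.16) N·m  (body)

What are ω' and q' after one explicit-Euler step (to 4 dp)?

ω' = (0.8700, 1.1642, 0.7189)
q' = (-0.7337, 0.4525, -0.0299, 0.5060)

ω×(Iω) gyroscopic = (0.0288, 0.0048, -0.0480)
(τ − ω×Iω)/I = (0.8747, -0.4480, 1.4857)
new body rate ω' = (0.8700, 1.1642, 0.7189)
Hamilton product q⊗(0,ω) = (-0.7000000, -1.1656856, -0.7485284, 0.1757358)
q' = normalize(q + ½dt·q⊗(0,ω)) = (-0.7337, 0.4525, -0.0299, 0.5060)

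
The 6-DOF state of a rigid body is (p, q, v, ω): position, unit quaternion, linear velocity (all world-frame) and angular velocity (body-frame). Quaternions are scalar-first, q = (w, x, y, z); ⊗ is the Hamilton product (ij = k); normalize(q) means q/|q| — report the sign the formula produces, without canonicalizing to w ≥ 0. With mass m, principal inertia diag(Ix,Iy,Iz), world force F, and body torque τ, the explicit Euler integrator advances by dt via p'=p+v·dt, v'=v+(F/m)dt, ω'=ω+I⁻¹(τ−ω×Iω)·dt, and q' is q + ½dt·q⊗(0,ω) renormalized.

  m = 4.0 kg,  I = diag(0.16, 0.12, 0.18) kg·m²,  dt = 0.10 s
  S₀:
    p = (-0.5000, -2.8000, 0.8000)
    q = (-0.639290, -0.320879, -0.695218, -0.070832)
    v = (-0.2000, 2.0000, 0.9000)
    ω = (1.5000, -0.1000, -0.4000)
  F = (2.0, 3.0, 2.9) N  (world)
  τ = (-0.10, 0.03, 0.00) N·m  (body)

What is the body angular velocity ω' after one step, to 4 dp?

ω×(Iω) gyroscopic = (0.0024, 0.0120, 0.0060)
angular accel α = (-0.6400, 0.1500, -0.0333)
ω + α·dt = (1.4360, -0.0850, -0.4033)

ω' = (1.4360, -0.0850, -0.4033)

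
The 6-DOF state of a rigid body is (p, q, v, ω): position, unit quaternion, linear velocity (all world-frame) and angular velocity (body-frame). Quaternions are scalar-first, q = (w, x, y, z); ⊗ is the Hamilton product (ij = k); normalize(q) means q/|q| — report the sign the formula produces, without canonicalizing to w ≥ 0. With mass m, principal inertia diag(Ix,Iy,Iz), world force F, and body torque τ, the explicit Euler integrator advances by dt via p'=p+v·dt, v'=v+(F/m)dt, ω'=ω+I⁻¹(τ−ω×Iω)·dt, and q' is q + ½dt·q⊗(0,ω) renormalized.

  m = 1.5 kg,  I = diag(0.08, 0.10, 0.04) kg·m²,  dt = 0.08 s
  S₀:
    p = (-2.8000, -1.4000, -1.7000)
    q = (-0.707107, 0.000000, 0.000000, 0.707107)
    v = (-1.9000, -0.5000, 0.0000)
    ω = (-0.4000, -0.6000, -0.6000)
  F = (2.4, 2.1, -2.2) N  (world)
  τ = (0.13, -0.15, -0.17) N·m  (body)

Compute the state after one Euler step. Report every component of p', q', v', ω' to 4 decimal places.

α = I⁻¹(τ − ω×Iω) = (1.8950, -1.5960, -4.3700)
ω' = ω + α·dt = (-0.2484, -0.7277, -0.9496)
2q̇ = q⊗(0,ω) = (0.4242642, 0.7071070, 0.1414214, 0.4242642)
q' = normalize(q + ½dt·q⊗(0,ω)) = (-0.6897, 0.0283, 0.0057, 0.7236)
linear accel F/m = (1.6000, 1.4000, -1.4667)
p + v·dt = (-2.9520, -1.4400, -1.7000)
v' = v + a·dt = (-1.7720, -0.3880, -0.1173)

p' = (-2.9520, -1.4400, -1.7000)
q' = (-0.6897, 0.0283, 0.0057, 0.7236)
v' = (-1.7720, -0.3880, -0.1173)
ω' = (-0.2484, -0.7277, -0.9496)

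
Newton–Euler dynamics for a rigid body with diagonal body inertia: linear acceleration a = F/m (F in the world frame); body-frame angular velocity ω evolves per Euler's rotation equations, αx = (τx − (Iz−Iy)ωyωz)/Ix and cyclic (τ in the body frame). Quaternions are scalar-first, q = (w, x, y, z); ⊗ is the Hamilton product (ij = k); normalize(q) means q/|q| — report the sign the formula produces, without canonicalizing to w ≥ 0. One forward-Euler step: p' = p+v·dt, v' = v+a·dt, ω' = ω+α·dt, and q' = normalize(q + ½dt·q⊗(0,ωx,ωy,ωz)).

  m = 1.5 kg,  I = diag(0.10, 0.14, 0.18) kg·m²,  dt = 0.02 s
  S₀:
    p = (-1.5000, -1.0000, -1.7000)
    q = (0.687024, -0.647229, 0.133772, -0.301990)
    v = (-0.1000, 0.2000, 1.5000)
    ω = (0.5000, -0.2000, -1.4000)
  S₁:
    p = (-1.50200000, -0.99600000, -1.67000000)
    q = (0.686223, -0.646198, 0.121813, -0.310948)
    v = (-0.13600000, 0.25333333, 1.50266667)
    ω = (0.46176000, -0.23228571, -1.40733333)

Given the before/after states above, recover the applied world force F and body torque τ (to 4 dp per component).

ω₁ − ω₀ = (-0.03824000, -0.03228571, -0.00733333)
τ = I·(Δω/dt) + ω₀×(Iω₀) = (-0.1800, -0.1700, -0.0700)
velocity change Δv = (-0.03600000, 0.05333333, 0.00266667)
m·(v₁−v₀)/dt = (-2.7000, 4.0000, 0.2000)

F = (-2.7000, 4.0000, 0.2000)
τ = (-0.1800, -0.1700, -0.0700)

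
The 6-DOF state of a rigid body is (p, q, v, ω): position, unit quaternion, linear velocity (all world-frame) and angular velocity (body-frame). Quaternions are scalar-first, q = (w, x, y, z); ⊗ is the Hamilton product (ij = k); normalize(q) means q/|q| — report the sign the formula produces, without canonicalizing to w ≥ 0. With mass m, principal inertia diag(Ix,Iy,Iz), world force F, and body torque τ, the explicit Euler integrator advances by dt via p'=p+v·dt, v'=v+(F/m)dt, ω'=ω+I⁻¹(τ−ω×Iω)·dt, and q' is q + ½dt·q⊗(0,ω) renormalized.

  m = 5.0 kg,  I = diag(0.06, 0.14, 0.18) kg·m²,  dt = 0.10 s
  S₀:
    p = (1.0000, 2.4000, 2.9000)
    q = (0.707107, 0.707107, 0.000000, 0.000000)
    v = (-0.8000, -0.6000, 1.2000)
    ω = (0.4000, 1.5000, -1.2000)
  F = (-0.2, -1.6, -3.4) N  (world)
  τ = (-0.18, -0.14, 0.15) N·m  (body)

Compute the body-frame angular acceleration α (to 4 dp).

gyro term ω×Iω = (-0.0720, 0.0576, 0.0480)
(τ − ω×Iω)/I = (-1.8000, -1.4114, 0.5667)

α = (-1.8000, -1.4114, 0.5667)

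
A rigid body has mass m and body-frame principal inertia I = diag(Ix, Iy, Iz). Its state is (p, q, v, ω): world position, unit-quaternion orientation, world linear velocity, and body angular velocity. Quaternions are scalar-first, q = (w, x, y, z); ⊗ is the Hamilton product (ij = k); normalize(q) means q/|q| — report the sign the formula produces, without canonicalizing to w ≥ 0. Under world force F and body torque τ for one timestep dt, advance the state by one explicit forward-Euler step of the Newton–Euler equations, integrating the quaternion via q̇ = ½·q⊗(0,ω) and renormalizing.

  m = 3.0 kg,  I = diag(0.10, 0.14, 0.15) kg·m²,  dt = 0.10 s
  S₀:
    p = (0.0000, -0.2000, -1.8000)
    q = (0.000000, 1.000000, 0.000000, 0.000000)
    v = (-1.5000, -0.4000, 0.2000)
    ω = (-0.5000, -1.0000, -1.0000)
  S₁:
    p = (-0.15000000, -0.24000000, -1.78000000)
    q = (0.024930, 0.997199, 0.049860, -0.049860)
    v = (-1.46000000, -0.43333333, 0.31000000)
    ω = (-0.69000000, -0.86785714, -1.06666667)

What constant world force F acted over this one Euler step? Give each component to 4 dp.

F = (1.2000, -1.0000, 3.3000)

Δv = v₁−v₀ = (0.04000000, -0.03333333, 0.11000000)
applied force F = (1.2000, -1.0000, 3.3000)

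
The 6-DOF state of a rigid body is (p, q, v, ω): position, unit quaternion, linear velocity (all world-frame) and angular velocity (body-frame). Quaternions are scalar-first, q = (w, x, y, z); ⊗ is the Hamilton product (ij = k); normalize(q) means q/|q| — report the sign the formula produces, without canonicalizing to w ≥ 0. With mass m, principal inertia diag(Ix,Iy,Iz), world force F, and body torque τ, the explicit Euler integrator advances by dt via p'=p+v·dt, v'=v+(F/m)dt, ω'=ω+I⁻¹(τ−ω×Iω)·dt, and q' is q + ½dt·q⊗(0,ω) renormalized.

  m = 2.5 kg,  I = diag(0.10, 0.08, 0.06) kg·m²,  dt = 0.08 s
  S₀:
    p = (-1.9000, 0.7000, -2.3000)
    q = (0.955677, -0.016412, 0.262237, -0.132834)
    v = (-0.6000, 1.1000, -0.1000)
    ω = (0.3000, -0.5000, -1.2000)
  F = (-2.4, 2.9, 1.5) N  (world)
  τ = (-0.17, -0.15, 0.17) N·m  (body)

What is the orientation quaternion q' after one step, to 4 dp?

q' = (0.9534, -0.0202, 0.2404, -0.1813)

2q̇ = q⊗(0,ω) = (-0.0233587, -0.0943983, -0.5373831, -1.2172775)
q + ½dt·q⊗(0,ω), renormalized = (0.9534, -0.0202, 0.2404, -0.1813)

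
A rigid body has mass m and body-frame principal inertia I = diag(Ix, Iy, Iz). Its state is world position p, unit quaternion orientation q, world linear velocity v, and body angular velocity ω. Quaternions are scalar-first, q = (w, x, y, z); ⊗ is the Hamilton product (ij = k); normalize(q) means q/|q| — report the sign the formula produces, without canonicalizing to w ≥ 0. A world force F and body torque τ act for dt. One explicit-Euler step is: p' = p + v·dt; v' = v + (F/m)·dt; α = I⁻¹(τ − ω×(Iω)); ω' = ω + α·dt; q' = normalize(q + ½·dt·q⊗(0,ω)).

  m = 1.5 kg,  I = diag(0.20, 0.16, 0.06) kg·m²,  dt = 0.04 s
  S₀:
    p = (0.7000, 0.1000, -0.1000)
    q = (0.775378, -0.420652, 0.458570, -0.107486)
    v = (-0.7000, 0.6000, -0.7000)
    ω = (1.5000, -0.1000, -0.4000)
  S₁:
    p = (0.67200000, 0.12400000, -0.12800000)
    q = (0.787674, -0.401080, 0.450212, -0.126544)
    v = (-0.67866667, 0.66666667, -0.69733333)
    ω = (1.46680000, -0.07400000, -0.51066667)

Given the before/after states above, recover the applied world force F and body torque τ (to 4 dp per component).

F = (0.8000, 2.5000, 0.1000)
τ = (-0.1700, 0.0200, -0.1600)

Δv = v₁−v₀ = (0.02133333, 0.06666667, 0.00266667)
applied force F = (0.8000, 2.5000, 0.1000)
Δω = ω₁−ω₀ = (-0.03320000, 0.02600000, -0.11066667)
gyro term ω₀×Iω₀ = (-0.0040, -0.0840, 0.0060)
I·α + gyro = (-0.1700, 0.0200, -0.1600)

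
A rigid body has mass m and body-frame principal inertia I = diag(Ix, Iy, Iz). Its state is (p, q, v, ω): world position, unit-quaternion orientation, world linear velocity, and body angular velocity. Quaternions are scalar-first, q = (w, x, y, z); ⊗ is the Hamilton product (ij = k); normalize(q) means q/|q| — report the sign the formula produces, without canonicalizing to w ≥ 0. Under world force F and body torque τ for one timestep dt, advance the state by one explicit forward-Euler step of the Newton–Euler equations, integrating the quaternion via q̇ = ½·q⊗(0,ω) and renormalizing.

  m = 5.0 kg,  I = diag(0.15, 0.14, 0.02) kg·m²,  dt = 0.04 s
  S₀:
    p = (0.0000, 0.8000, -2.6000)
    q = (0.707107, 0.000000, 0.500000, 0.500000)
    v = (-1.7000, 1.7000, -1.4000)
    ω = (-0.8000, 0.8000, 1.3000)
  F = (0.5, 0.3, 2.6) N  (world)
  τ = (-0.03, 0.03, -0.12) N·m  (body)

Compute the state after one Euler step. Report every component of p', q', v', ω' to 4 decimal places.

α = I⁻¹(τ − ω×Iω) = (0.6320, 1.1800, -6.3200)
ω' = ω + α·dt = (-0.7747, 0.8472, 1.0472)
2q̇ = q⊗(0,ω) = (-1.0500000, -0.3156856, 0.1656856, 1.3192391)
updated quaternion q' = (0.6857, -0.0063, 0.5030, 0.5261)
a = F/m = (0.1000, 0.0600, 0.5200)
p + v·dt = (-0.0680, 0.8680, -2.6560)
v' = v + a·dt = (-1.6960, 1.7024, -1.3792)

p' = (-0.0680, 0.8680, -2.6560)
q' = (0.6857, -0.0063, 0.5030, 0.5261)
v' = (-1.6960, 1.7024, -1.3792)
ω' = (-0.7747, 0.8472, 1.0472)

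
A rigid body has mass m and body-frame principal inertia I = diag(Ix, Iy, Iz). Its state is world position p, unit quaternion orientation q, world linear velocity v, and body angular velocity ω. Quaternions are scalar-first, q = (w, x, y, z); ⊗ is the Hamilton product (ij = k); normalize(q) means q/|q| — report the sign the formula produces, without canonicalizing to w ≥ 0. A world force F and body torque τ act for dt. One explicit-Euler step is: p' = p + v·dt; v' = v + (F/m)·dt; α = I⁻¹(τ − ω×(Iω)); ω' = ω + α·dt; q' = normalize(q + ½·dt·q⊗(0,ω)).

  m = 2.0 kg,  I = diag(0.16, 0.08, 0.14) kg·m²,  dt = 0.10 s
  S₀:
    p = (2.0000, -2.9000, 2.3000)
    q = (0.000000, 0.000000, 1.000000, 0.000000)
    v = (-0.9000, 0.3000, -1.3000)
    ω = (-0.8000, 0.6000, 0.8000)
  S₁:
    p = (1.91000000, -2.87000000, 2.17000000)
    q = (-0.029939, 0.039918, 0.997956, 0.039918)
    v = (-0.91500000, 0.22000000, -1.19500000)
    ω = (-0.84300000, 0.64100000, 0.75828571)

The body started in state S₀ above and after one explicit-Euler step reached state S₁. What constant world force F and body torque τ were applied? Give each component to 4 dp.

rate change Δω = (-0.04300000, 0.04100000, -0.04171429)
ω₀×(Iω₀) = (0.0288, -0.0128, 0.0384)
applied torque τ = (-0.0400, 0.0200, -0.0200)
velocity change Δv = (-0.01500000, -0.08000000, 0.10500000)
applied force F = (-0.3000, -1.6000, 2.1000)

F = (-0.3000, -1.6000, 2.1000)
τ = (-0.0400, 0.0200, -0.0200)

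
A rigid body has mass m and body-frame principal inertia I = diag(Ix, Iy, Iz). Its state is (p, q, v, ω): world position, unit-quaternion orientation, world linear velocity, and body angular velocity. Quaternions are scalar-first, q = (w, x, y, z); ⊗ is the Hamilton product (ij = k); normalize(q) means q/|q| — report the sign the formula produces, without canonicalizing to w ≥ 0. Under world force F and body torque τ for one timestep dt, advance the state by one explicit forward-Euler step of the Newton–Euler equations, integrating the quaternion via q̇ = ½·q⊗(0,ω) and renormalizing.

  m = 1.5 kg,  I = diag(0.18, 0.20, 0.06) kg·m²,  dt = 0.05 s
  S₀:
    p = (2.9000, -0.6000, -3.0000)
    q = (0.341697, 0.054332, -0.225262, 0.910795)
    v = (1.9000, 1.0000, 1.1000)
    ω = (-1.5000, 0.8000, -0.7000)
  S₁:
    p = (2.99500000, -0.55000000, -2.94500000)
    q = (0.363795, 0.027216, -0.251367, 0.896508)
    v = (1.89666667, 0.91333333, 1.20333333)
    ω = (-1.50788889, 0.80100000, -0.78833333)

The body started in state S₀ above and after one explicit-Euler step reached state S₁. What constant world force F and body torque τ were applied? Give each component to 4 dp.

Δω = ω₁−ω₀ = (-0.00788889, 0.00100000, -0.08833333)
τ = I·(Δω/dt) + ω₀×(Iω₀) = (0.0500, 0.1300, -0.1300)
Δv = v₁−v₀ = (-0.00333333, -0.08666667, 0.10333333)
F = m·Δv/dt = (-0.1000, -2.6000, 3.1000)

F = (-0.1000, -2.6000, 3.1000)
τ = (0.0500, 0.1300, -0.1300)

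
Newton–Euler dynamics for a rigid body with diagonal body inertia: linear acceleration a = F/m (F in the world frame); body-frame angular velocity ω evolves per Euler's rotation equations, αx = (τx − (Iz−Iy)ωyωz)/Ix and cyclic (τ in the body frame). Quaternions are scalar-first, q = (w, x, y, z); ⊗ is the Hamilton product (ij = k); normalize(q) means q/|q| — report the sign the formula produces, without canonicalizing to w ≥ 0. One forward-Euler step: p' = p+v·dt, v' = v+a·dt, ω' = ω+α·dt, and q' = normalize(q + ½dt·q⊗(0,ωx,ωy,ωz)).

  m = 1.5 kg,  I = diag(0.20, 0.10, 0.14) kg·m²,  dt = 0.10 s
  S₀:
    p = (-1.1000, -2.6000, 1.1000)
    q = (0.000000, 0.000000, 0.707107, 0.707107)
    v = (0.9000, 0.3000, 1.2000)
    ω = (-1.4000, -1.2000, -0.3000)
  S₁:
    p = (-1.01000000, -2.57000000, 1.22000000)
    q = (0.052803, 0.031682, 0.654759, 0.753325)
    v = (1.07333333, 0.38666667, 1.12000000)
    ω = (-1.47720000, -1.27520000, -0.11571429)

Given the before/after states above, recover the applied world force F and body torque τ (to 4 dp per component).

Δv = v₁−v₀ = (0.17333333, 0.08666667, -0.08000000)
applied force F = (2.6000, 1.3000, -1.2000)
Δω = ω₁−ω₀ = (-0.07720000, -0.07520000, 0.18428571)
I·α + gyro = (-0.1400, -0.0500, 0.0900)

F = (2.6000, 1.3000, -1.2000)
τ = (-0.1400, -0.0500, 0.0900)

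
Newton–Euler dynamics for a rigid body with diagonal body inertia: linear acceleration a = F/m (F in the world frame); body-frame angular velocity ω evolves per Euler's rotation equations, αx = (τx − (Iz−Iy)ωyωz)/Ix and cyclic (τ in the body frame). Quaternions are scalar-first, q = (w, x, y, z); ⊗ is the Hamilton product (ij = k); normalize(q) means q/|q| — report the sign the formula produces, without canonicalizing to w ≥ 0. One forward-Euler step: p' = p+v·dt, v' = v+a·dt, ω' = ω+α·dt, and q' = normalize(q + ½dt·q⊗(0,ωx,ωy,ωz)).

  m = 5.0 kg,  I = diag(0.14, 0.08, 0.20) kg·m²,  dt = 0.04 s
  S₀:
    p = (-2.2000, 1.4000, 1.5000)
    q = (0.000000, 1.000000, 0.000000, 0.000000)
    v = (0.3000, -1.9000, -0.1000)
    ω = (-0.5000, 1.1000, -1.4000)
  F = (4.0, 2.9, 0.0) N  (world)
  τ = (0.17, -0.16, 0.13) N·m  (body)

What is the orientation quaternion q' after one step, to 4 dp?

Hamilton product q⊗(0,ω) = (0.5000000, 0.0000000, 1.4000000, 1.1000000)
q' = normalize(q + ½dt·q⊗(0,ω)) = (0.0100, 0.9993, 0.0280, 0.0220)

q' = (0.0100, 0.9993, 0.0280, 0.0220)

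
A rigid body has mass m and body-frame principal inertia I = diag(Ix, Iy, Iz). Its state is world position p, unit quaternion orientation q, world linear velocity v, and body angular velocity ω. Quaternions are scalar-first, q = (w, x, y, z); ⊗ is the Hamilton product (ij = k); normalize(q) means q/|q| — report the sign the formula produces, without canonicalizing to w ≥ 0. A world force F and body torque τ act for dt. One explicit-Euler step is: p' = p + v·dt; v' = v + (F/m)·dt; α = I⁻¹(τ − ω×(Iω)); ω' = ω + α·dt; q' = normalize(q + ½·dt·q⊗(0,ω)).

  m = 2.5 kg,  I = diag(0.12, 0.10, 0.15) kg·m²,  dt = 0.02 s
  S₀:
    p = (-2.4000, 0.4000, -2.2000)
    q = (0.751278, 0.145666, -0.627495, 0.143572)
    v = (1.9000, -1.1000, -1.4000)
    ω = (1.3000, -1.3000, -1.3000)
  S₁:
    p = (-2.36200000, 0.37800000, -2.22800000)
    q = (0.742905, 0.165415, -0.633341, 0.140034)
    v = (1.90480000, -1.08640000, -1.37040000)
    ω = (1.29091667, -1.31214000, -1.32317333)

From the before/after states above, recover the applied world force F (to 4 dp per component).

F = (0.6000, 1.7000, 3.7000)

v₁ − v₀ = (0.00480000, 0.01360000, 0.02960000)
F = m·Δv/dt = (0.6000, 1.7000, 3.7000)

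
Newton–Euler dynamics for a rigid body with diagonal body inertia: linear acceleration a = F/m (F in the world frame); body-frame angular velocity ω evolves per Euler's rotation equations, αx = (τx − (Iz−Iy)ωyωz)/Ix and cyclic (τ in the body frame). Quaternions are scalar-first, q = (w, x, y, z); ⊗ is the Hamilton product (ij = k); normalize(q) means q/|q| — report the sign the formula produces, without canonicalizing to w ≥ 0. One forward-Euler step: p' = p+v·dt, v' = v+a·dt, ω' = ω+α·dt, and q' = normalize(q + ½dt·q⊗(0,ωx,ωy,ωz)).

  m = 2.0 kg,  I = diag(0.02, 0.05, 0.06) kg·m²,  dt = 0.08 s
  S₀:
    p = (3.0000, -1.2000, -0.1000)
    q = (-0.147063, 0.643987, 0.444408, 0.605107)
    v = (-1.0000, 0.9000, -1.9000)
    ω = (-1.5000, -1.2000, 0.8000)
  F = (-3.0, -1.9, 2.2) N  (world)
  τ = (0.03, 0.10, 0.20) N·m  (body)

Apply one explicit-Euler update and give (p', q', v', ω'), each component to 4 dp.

ω×(Iω) gyroscopic = (-0.0096, 0.0480, 0.0540)
angular accel α = (1.9800, 1.0400, 2.4333)
ω' = ω + α·dt = (-1.3416, -1.1168, 0.9947)
Hamilton product q⊗(0,ω) = (1.0151845, 1.3022493, -1.2463745, -0.2238228)
updated quaternion q' = (-0.1061, 0.6937, 0.3932, 0.5941)
p + v·dt = (2.9200, -1.1280, -0.2520)
v + (F/m)dt = (-1.1200, 0.8240, -1.8120)

p' = (2.9200, -1.1280, -0.2520)
q' = (-0.1061, 0.6937, 0.3932, 0.5941)
v' = (-1.1200, 0.8240, -1.8120)
ω' = (-1.3416, -1.1168, 0.9947)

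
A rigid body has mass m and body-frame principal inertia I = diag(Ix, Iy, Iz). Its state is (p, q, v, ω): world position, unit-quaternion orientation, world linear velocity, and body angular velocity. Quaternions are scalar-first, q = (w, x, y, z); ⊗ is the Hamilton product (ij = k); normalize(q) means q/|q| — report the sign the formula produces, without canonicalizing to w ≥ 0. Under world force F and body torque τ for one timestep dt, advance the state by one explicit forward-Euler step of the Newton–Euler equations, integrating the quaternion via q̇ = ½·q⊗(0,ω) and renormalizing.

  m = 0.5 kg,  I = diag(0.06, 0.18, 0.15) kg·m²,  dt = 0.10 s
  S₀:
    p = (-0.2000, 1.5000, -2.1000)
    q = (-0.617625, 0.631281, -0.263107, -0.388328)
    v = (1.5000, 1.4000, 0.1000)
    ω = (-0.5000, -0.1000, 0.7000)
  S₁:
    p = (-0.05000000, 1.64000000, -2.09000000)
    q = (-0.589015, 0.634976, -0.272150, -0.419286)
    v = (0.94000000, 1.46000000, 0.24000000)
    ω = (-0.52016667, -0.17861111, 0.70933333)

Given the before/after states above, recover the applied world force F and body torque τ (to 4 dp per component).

Δω = ω₁−ω₀ = (-0.02016667, -0.07861111, 0.00933333)
ω₀×(Iω₀) = (0.0021, 0.0315, 0.0060)
τ = I·(Δω/dt) + ω₀×(Iω₀) = (-0.0100, -0.1100, 0.0200)
Δv = v₁−v₀ = (-0.56000000, 0.06000000, 0.14000000)
applied force F = (-2.8000, 0.3000, 0.7000)

F = (-2.8000, 0.3000, 0.7000)
τ = (-0.0100, -0.1100, 0.0200)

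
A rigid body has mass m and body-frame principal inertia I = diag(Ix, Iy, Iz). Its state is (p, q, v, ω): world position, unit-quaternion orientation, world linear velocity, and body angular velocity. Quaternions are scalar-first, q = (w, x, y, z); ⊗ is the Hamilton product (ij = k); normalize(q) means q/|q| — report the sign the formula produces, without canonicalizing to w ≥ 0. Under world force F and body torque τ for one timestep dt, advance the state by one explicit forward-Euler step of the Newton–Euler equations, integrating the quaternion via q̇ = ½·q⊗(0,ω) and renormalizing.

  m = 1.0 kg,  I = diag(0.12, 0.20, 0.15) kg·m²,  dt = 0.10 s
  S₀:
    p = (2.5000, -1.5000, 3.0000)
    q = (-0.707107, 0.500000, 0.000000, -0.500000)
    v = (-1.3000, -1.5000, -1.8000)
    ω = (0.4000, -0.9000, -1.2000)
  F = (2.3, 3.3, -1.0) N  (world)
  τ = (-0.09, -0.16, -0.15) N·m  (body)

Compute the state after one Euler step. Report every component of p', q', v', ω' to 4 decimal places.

p' = (2.3700, -1.6500, 2.8200)
q' = (-0.7449, 0.4620, 0.0517, -0.4786)
v' = (-1.0700, -1.1700, -1.9000)
ω' = (0.3700, -0.9872, -1.2808)

p' = p + v·dt = (2.3700, -1.6500, 2.8200)
v + (F/m)dt = (-1.0700, -1.1700, -1.9000)
ω×(Iω) gyroscopic = (-0.0540, 0.0144, -0.0288)
angular accel α = (-0.3000, -0.8720, -0.8080)
new body rate ω' = (0.3700, -0.9872, -1.2808)
q⊗(0,ω) = (-0.8000000, -0.7328428, 1.0363963, 0.3985284)
q' = normalize(q + ½dt·q⊗(0,ω)) = (-0.7449, 0.4620, 0.0517, -0.4786)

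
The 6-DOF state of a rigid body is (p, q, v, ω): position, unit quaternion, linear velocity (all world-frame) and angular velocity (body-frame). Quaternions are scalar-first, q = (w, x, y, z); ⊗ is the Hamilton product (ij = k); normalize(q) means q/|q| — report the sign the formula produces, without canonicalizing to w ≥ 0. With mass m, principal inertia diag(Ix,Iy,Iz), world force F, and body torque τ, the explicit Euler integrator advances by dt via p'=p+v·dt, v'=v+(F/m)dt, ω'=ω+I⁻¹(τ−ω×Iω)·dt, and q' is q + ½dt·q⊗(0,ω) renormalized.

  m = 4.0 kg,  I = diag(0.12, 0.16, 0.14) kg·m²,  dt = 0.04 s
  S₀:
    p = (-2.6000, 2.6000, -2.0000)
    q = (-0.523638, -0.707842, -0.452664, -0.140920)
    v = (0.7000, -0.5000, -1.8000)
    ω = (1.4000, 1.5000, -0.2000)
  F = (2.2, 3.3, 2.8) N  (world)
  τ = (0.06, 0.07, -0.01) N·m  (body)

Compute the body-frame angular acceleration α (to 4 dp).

α = (0.4500, 0.4025, -0.6714)

ω×(Iω) gyroscopic = (0.0060, 0.0056, 0.0840)
α = I⁻¹(τ − ω×Iω) = (0.4500, 0.4025, -0.6714)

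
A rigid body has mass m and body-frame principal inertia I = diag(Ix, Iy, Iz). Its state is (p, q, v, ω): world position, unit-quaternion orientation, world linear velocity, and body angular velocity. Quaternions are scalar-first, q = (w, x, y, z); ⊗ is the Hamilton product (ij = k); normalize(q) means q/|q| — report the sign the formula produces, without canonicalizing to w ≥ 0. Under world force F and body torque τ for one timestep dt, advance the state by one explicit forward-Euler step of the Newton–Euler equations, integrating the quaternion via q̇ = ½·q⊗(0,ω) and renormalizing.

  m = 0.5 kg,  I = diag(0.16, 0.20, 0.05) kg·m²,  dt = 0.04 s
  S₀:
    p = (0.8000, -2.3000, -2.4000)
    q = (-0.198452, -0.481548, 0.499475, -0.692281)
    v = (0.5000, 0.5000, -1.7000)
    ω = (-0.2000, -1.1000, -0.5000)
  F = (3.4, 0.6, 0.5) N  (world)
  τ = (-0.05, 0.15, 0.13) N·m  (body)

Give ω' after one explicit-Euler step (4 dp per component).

precession coupling ω×(Iω) = (-0.0825, 0.0110, 0.0088)
(τ − ω×Iω)/I = (0.2031, 0.6950, 2.4240)
new body rate ω' = (-0.1919, -1.0722, -0.4030)

ω' = (-0.1919, -1.0722, -0.4030)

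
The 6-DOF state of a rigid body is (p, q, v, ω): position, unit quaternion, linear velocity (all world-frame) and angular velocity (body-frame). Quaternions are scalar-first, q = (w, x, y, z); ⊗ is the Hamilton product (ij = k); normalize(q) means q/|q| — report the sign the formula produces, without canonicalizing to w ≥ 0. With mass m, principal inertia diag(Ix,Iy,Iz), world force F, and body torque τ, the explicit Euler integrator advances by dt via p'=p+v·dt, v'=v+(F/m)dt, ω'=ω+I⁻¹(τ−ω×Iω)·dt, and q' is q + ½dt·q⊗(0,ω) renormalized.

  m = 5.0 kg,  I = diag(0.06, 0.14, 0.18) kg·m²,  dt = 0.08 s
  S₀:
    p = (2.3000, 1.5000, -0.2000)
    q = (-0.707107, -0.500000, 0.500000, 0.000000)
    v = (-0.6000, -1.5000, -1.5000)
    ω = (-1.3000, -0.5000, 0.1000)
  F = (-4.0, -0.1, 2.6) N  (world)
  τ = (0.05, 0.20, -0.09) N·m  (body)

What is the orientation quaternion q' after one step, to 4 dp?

q' = (-0.7220, -0.4605, 0.5153, 0.0331)

q⊗(0,ω) = (-0.4000000, 0.9692391, 0.4035535, 0.8292893)
updated quaternion q' = (-0.7220, -0.4605, 0.5153, 0.0331)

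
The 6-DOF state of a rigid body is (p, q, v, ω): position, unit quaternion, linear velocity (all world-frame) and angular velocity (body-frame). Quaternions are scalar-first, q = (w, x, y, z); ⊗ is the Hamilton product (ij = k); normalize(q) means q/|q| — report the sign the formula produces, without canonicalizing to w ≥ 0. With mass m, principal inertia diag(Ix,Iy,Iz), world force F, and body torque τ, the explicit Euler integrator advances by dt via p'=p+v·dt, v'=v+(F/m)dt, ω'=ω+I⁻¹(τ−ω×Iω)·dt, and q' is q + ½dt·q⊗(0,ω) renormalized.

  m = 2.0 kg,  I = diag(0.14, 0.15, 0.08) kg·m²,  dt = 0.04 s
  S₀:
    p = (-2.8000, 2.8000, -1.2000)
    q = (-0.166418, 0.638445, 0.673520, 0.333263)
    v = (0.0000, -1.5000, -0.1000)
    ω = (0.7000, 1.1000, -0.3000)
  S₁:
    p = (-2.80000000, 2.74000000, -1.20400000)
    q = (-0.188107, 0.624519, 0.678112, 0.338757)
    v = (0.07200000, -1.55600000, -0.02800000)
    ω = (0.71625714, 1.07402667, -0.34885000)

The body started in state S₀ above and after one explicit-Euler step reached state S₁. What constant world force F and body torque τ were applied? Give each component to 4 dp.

Δv = v₁−v₀ = (0.07200000, -0.05600000, 0.07200000)
applied force F = (3.6000, -2.8000, 3.6000)
rate change Δω = (0.01625714, -0.02597333, -0.04885000)
ω₀×(Iω₀) = (0.0231, -0.0126, 0.0077)
applied torque τ = (0.0800, -0.1100, -0.0900)

F = (3.6000, -2.8000, 3.6000)
τ = (0.0800, -0.1100, -0.0900)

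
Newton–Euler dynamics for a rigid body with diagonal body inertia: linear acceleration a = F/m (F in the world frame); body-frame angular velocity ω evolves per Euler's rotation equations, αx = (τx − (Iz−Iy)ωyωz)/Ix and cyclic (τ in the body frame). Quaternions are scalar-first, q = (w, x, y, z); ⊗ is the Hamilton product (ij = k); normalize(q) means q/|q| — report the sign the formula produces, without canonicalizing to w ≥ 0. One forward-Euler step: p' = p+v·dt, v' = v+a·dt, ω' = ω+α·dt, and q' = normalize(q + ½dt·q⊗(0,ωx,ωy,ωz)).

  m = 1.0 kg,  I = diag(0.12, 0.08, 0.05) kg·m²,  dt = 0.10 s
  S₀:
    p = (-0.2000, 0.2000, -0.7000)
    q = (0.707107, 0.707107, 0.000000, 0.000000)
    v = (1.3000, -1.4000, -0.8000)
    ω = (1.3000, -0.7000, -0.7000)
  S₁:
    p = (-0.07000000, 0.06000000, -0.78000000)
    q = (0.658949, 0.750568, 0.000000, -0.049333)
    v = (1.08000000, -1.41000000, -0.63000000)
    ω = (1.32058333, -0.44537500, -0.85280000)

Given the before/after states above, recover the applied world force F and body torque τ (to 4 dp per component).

velocity change Δv = (-0.22000000, -0.01000000, 0.17000000)
applied force F = (-2.2000, -0.1000, 1.7000)
ω₁ − ω₀ = (0.02058333, 0.25462500, -0.15280000)
ω₀×(Iω₀) = (-0.0147, -0.0637, 0.0364)
τ = I·(Δω/dt) + ω₀×(Iω₀) = (0.0100, 0.1400, -0.0400)

F = (-2.2000, -0.1000, 1.7000)
τ = (0.0100, 0.1400, -0.0400)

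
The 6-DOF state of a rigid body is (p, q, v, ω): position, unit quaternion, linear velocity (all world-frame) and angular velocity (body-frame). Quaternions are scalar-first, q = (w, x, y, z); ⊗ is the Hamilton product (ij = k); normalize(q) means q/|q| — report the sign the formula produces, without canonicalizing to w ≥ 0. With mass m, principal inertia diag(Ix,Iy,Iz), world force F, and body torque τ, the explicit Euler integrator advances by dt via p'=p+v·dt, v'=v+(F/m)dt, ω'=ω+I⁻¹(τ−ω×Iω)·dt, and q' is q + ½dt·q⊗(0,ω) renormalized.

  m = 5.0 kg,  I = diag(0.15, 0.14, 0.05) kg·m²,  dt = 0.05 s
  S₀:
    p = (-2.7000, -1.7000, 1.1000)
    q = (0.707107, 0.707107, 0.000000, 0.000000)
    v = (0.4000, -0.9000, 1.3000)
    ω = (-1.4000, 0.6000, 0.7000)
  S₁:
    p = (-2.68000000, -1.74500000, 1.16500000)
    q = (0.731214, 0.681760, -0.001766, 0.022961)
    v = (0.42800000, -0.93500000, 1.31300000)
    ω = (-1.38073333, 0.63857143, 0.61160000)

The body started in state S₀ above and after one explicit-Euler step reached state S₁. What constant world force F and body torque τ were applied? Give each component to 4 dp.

velocity change Δv = (0.02800000, -0.03500000, 0.01300000)
m·(v₁−v₀)/dt = (2.8000, -3.5000, 1.3000)
rate change Δω = (0.01926667, 0.03857143, -0.08840000)
precession coupling = (-0.0378, -0.0980, 0.0084)
I·α + gyro = (0.0200, 0.0100, -0.0800)

F = (2.8000, -3.5000, 1.3000)
τ = (0.0200, 0.0100, -0.0800)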